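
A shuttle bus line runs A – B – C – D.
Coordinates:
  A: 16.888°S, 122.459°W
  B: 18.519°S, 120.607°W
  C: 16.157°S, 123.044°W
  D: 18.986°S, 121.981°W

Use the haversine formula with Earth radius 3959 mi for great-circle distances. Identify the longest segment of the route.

B–C

Leg distances:
A→B: 166.0 mi
B→C: 229.1 mi
C→D: 207.6 mi
The longest leg is B–C at 229.1 mi.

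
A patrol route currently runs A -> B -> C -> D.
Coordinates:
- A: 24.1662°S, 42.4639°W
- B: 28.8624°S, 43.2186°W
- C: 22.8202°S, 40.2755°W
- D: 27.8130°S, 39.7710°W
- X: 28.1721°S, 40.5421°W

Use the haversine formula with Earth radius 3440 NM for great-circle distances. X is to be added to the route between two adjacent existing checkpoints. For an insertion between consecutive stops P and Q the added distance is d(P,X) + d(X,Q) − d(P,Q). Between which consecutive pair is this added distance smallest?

Added distance for inserting X between each consecutive pair:
A–B: 124.1 NM
B–C: 72.8 NM
C–D: 66.9 NM
Smallest added distance is 66.9 NM, inserting between C and D.

between C and D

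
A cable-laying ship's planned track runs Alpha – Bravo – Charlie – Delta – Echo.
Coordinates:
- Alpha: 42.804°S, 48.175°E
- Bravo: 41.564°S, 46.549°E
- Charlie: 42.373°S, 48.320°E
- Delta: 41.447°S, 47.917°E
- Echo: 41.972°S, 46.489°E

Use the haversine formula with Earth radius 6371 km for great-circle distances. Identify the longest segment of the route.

Leg distances:
Alpha→Bravo: 192.2 km
Bravo→Charlie: 171.8 km
Charlie→Delta: 108.2 km
Delta→Echo: 132.1 km
The longest leg is Alpha–Bravo at 192.2 km.

Alpha–Bravo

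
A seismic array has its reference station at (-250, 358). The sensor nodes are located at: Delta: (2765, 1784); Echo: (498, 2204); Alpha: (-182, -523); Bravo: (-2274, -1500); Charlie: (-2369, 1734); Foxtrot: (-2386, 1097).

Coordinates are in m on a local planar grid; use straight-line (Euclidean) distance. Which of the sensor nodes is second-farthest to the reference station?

Distance to each, sorted:
Delta: 3335.2 m
Bravo: 2747.5 m
Charlie: 2526.6 m
Foxtrot: 2260.2 m
Echo: 1991.8 m
Alpha: 883.6 m
The second-farthest is Bravo at 2747.5 m.

Bravo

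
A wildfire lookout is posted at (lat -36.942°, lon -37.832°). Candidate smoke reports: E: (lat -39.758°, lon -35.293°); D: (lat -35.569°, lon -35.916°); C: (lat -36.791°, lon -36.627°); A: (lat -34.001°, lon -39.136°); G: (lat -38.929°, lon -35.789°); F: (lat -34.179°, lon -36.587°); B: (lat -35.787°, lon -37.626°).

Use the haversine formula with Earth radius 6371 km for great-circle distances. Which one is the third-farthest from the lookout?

F

Distance to each, sorted:
E: 383.5 km
A: 347.7 km
F: 327.2 km
G: 284.4 km
D: 229.8 km
B: 129.7 km
C: 108.5 km
The third-farthest is F at 327.2 km.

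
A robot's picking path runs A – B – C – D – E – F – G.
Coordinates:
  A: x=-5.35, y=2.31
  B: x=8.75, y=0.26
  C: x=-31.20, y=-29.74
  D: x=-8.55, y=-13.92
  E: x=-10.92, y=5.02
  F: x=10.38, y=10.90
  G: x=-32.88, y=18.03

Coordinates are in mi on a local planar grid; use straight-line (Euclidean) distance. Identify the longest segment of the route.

Leg distances:
A→B: 14.2 mi
B→C: 50.0 mi
C→D: 27.6 mi
D→E: 19.1 mi
E→F: 22.1 mi
F→G: 43.8 mi
The longest leg is B–C at 50.0 mi.

B–C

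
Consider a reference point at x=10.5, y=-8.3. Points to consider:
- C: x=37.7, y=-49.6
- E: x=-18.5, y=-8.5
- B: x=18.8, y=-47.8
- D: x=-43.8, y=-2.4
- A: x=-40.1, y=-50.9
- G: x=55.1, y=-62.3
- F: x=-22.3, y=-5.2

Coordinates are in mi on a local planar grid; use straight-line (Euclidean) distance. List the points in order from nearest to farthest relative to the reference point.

Computing each straight-line distance from x=10.5, y=-8.3:
E x=-18.5, y=-8.5: 29.0 mi
F x=-22.3, y=-5.2: 32.9 mi
B x=18.8, y=-47.8: 40.4 mi
C x=37.7, y=-49.6: 49.5 mi
D x=-43.8, y=-2.4: 54.6 mi
A x=-40.1, y=-50.9: 66.1 mi
G x=55.1, y=-62.3: 70.0 mi

E, F, B, C, D, A, G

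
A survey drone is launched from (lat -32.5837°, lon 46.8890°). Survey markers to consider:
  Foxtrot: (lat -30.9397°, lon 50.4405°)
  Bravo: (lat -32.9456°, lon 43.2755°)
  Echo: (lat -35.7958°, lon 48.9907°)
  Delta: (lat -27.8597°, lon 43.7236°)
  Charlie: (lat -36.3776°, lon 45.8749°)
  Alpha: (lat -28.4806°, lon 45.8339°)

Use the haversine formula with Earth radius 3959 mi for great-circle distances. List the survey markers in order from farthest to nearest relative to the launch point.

Delta, Alpha, Charlie, Echo, Foxtrot, Bravo

Distance from the launch point at (lat -32.5837°, lon 46.8890°) to each:
Delta (lat -27.8597°, lon 43.7236°): 377.1 mi
Alpha (lat -28.4806°, lon 45.8339°): 290.4 mi
Charlie (lat -36.3776°, lon 45.8749°): 268.4 mi
Echo (lat -35.7958°, lon 48.9907°): 252.4 mi
Foxtrot (lat -30.9397°, lon 50.4405°): 237.5 mi
Bravo (lat -32.9456°, lon 43.2755°): 211.4 mi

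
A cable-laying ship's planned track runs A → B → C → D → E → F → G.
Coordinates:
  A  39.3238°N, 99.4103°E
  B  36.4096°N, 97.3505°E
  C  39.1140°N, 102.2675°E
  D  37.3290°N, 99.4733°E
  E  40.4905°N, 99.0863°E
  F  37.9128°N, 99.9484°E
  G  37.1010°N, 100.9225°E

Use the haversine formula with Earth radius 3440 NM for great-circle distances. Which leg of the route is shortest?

F–G

Leg distances:
A→B: 200.3 NM
B→C: 284.2 NM
C→D: 169.9 NM
D→E: 190.7 NM
E→F: 159.9 NM
F→G: 67.3 NM
The shortest leg is F–G at 67.3 NM.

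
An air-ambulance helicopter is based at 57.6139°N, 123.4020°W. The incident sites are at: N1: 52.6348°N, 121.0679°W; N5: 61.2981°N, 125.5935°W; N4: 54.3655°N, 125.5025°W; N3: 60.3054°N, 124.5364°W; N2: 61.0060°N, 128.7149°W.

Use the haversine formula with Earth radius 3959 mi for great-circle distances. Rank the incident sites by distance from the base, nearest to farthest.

N3, N4, N5, N2, N1

Distances from the base:
N3 60.3054°N, 124.5364°W: 190.3 mi
N4 54.3655°N, 125.5025°W: 238.7 mi
N5 61.2981°N, 125.5935°W: 265.9 mi
N2 61.0060°N, 128.7149°W: 299.9 mi
N1 52.6348°N, 121.0679°W: 356.1 mi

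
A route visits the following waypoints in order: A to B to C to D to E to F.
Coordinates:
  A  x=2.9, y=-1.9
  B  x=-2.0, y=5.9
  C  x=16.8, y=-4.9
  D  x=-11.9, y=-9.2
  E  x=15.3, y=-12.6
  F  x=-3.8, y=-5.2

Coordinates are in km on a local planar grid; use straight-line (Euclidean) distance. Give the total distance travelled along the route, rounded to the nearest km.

108 km

Leg distances:
A→B: 9.2 km  (cumulative 9.2 km)
B→C: 21.7 km  (cumulative 30.9 km)
C→D: 29.0 km  (cumulative 59.9 km)
D→E: 27.4 km  (cumulative 87.3 km)
E→F: 20.5 km  (cumulative 107.8 km)
Total route length ≈ 108 km.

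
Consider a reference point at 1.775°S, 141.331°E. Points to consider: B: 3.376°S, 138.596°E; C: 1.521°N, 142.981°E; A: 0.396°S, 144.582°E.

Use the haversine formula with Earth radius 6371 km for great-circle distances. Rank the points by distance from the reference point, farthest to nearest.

Computing each great-circle distance from 1.775°S, 141.331°E:
C 1.521°N, 142.981°E: 409.8 km
A 0.396°S, 144.582°E: 392.6 km
B 3.376°S, 138.596°E: 352.1 km

C, A, B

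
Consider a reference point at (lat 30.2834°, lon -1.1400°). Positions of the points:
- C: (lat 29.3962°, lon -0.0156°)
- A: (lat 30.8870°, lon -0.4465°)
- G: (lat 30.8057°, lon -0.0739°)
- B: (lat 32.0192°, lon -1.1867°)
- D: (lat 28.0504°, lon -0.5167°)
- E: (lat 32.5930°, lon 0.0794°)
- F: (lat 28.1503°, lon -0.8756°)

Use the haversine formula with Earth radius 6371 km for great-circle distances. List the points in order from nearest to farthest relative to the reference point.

Distances from the reference point:
A (lat 30.8870°, lon -0.4465°): 94.4 km
G (lat 30.8057°, lon -0.0739°): 117.5 km
C (lat 29.3962°, lon -0.0156°): 146.6 km
B (lat 32.0192°, lon -1.1867°): 193.1 km
F (lat 28.1503°, lon -0.8756°): 238.6 km
D (lat 28.0504°, lon -0.5167°): 255.6 km
E (lat 32.5930°, lon 0.0794°): 281.7 km

A, G, C, B, F, D, E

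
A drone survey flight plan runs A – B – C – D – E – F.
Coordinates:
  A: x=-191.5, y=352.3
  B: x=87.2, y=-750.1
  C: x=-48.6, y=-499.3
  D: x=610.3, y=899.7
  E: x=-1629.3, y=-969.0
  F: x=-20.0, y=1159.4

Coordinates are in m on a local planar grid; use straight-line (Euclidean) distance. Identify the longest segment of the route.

D–E

Leg distances:
A→B: 1137.1 m
B→C: 285.2 m
C→D: 1546.4 m
D→E: 2916.8 m
E→F: 2668.3 m
The longest leg is D–E at 2916.8 m.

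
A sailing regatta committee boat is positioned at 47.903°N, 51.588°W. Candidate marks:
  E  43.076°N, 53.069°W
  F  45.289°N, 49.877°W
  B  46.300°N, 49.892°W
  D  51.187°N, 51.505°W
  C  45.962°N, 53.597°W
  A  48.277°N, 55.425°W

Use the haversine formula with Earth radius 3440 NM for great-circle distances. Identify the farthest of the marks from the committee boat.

Distance to each, sorted:
E: 296.4 NM
D: 197.2 NM
F: 172.1 NM
A: 155.5 NM
C: 142.7 NM
B: 118.6 NM
The farthest is E at 296.4 NM.

E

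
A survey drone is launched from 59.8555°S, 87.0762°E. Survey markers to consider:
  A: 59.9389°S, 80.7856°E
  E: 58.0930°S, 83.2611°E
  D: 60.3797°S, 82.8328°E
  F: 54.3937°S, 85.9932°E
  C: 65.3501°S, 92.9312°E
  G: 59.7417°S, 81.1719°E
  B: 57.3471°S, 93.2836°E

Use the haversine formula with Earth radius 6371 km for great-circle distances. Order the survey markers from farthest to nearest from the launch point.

C, F, B, A, G, E, D

Distance from the launch point at 59.8555°S, 87.0762°E to each:
C 65.3501°S, 92.9312°E: 679.8 km
F 54.3937°S, 85.9932°E: 610.8 km
B 57.3471°S, 93.2836°E: 454.8 km
A 59.9389°S, 80.7856°E: 350.8 km
G 59.7417°S, 81.1719°E: 330.4 km
E 58.0930°S, 83.2611°E: 293.5 km
D 60.3797°S, 82.8328°E: 242.2 km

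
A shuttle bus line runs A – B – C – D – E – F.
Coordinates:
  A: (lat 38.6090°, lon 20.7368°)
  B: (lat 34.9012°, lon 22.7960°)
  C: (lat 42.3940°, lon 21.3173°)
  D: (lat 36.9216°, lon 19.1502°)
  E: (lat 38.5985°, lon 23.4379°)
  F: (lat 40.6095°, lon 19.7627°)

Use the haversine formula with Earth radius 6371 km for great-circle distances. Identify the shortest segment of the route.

Leg distances:
A→B: 451.2 km
B→C: 843.0 km
C→D: 636.1 km
D→E: 420.5 km
E→F: 386.1 km
The shortest leg is E–F at 386.1 km.

E–F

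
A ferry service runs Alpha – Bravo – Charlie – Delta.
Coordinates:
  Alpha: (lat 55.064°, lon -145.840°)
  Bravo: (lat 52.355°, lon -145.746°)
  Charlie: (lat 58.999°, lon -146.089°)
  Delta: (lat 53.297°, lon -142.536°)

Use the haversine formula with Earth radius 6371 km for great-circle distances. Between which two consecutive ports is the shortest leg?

Leg distances:
Alpha→Bravo: 301.3 km
Bravo→Charlie: 739.1 km
Charlie→Delta: 670.9 km
The shortest leg is Alpha–Bravo at 301.3 km.

Alpha–Bravo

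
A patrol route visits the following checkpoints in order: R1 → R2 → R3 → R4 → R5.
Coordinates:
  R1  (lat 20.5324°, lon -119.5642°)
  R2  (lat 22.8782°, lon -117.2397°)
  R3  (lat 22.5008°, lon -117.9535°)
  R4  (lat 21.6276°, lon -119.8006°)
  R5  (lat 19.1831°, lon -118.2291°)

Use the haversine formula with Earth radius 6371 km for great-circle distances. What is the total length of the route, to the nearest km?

970 km

Leg distances:
R1→R2: 354.5 km  (cumulative 354.5 km)
R2→R3: 84.4 km  (cumulative 438.9 km)
R3→R4: 213.7 km  (cumulative 652.6 km)
R4→R5: 317.3 km  (cumulative 969.9 km)
Total route length ≈ 970 km.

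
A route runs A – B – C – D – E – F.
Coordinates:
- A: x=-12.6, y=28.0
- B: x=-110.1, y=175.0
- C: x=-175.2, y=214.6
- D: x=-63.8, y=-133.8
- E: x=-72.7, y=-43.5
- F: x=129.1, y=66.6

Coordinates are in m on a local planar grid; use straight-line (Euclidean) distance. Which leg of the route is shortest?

Leg distances:
A→B: 176.4 m
B→C: 76.2 m
C→D: 365.8 m
D→E: 90.7 m
E→F: 229.9 m
The shortest leg is B–C at 76.2 m.

B–C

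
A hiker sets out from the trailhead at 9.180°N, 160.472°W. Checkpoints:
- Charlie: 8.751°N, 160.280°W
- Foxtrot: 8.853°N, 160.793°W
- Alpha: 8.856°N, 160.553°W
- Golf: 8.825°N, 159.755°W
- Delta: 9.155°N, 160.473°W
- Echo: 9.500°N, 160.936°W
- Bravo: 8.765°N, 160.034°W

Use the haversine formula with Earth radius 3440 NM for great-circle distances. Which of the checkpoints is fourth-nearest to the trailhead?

Charlie

Distance to each, sorted:
Delta: 1.5 NM
Alpha: 20.0 NM
Foxtrot: 27.3 NM
Charlie: 28.2 NM
Echo: 33.5 NM
Bravo: 36.0 NM
Golf: 47.6 NM
The fourth-nearest is Charlie at 28.2 NM.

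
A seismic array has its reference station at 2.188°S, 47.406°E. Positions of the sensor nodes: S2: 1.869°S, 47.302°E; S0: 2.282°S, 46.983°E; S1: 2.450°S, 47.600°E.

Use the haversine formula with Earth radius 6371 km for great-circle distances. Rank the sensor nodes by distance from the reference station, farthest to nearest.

Computing each great-circle distance from 2.188°S, 47.406°E:
S0 2.282°S, 46.983°E: 48.1 km
S2 1.869°S, 47.302°E: 37.3 km
S1 2.450°S, 47.600°E: 36.2 km

S0, S2, S1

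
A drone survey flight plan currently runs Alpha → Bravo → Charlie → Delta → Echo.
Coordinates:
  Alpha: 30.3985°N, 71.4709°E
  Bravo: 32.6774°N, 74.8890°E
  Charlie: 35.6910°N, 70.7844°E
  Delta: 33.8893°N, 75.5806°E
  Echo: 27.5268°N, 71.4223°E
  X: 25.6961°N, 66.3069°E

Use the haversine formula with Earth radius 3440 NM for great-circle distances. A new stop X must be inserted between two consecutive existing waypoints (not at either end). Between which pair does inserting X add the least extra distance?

Added distance for inserting X between each consecutive pair:
Alpha–Bravo: 785.4 NM
Bravo–Charlie: 984.7 NM
Charlie–Delta: 1071.7 NM
Delta–Echo: 546.5 NM
Smallest added distance is 546.5 NM, inserting between Delta and Echo.

between Delta and Echo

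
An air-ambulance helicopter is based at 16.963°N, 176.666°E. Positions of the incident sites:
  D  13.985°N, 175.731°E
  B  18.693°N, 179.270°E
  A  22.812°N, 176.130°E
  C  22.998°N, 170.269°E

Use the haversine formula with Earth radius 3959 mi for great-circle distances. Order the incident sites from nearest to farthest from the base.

B, D, A, C

Distance from the base at 16.963°N, 176.666°E to each:
B 18.693°N, 179.270°E: 208.9 mi
D 13.985°N, 175.731°E: 215.0 mi
A 22.812°N, 176.130°E: 405.6 mi
C 22.998°N, 170.269°E: 588.4 mi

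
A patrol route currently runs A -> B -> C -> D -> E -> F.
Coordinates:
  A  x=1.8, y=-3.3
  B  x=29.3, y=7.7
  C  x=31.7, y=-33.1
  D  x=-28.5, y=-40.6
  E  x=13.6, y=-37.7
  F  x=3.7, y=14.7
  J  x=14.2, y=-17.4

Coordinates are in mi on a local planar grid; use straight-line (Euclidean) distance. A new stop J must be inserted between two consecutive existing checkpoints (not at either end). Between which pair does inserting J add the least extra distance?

Added distance for inserting J between each consecutive pair:
A–B: 18.5 mi
B–C: 11.9 mi
C–D: 11.4 mi
D–E: 26.7 mi
E–F: 0.8 mi
Smallest added distance is 0.8 mi, inserting between E and F.

between E and F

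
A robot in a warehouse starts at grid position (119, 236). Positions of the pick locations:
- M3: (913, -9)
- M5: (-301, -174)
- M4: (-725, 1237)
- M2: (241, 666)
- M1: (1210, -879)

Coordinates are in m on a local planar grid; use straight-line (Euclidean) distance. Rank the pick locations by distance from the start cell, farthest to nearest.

M1, M4, M3, M5, M2

Distances from the start cell:
M1 (1210, -879): 1560.0 m
M4 (-725, 1237): 1309.3 m
M3 (913, -9): 830.9 m
M5 (-301, -174): 586.9 m
M2 (241, 666): 447.0 m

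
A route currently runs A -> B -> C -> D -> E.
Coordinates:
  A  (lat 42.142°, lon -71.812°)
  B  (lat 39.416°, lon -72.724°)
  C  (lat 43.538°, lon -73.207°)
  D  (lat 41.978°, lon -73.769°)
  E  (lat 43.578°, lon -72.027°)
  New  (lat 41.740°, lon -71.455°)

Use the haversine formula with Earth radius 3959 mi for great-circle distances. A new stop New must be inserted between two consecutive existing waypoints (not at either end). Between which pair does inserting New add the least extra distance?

Added distance for inserting New between each consecutive pair:
A–B: 12.8 mi
B–C: 40.8 mi
C–D: 161.6 mi
D–E: 109.0 mi
Smallest added distance is 12.8 mi, inserting between A and B.

between A and B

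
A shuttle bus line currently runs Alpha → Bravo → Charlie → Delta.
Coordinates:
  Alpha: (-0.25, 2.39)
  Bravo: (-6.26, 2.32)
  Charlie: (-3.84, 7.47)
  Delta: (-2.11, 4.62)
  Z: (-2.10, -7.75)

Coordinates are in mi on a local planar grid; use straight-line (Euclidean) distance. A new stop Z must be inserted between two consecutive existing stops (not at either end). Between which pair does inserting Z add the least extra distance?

Added distance for inserting Z between each consecutive pair:
Alpha–Bravo: 15.2 mi
Bravo–Charlie: 20.5 mi
Charlie–Delta: 24.4 mi
Smallest added distance is 15.2 mi, inserting between Alpha and Bravo.

between Alpha and Bravo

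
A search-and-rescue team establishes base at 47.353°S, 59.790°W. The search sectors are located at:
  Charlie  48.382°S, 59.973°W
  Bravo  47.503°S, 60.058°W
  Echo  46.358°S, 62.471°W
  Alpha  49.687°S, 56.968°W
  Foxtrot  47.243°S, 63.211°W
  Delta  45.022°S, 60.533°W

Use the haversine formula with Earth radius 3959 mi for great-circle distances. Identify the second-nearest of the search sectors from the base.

Charlie

Distance to each, sorted:
Bravo: 16.3 mi
Charlie: 71.6 mi
Echo: 144.1 mi
Foxtrot: 160.5 mi
Delta: 164.9 mi
Alpha: 206.6 mi
The second-nearest is Charlie at 71.6 mi.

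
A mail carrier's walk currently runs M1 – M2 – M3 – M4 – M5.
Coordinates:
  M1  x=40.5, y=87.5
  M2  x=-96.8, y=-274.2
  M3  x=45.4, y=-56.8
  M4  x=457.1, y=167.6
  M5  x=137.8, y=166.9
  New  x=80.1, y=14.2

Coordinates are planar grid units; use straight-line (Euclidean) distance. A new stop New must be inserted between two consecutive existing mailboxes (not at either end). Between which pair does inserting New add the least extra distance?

between M3 and M4

Added distance for inserting New between each consecutive pair:
M1–M2: 34.8
M2–M3: 157.6
M3–M4: 17.2
M4–M5: 251.0
Smallest added distance is 17.2, inserting between M3 and M4.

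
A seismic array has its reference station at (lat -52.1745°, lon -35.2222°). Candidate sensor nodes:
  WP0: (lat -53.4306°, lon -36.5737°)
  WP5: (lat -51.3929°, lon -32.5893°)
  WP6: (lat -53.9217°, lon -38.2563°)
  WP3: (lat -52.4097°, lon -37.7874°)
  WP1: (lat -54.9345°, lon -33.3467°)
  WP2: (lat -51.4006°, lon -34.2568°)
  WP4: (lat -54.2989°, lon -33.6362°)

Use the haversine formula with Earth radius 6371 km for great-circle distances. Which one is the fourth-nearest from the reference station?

Distances from the reference station ((lat -52.1745°, lon -35.2222°)):
WP2: 108.7 km
WP0: 166.6 km
WP3: 176.4 km
WP5: 200.9 km
WP4: 258.7 km
WP6: 280.8 km
WP1: 330.9 km
The fourth-nearest is WP5 at 200.9 km.

WP5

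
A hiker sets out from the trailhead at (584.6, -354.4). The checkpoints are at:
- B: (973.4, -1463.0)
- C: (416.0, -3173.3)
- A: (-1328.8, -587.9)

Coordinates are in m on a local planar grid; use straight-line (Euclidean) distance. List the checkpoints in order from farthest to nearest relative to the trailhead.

C, A, B

Computing each straight-line distance from (584.6, -354.4):
C (416.0, -3173.3): 2823.9 m
A (-1328.8, -587.9): 1927.6 m
B (973.4, -1463.0): 1174.8 m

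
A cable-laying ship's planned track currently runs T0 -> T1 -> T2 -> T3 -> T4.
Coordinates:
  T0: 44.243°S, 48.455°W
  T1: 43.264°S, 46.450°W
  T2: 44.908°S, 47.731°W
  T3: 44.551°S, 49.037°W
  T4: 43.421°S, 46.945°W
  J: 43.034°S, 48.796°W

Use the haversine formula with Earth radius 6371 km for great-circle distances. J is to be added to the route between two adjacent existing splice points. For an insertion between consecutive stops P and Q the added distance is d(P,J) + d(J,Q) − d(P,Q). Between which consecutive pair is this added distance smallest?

Added distance for inserting J between each consecutive pair:
T0–T1: 134.9 km
T1–T2: 207.7 km
T2–T3: 284.4 km
T3–T4: 116.5 km
Smallest added distance is 116.5 km, inserting between T3 and T4.

between T3 and T4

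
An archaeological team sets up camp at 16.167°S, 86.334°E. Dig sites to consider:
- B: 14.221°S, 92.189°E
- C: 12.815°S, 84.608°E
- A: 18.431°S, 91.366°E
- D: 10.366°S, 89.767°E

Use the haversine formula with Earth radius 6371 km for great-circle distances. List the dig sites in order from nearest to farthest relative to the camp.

Distances from the camp:
C 12.815°S, 84.608°E: 416.5 km
A 18.431°S, 91.366°E: 590.5 km
B 14.221°S, 92.189°E: 664.5 km
D 10.366°S, 89.767°E: 744.3 km

C, A, B, D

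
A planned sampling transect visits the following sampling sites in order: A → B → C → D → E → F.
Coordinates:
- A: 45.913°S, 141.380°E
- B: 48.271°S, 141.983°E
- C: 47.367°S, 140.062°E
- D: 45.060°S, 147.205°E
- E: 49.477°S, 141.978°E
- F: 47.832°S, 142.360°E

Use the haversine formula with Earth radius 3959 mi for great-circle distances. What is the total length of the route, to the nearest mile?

Leg distances:
A→B: 165.4 mi  (cumulative 165.4 mi)
B→C: 108.8 mi  (cumulative 274.2 mi)
C→D: 376.7 mi  (cumulative 650.9 mi)
D→E: 391.2 mi  (cumulative 1042.1 mi)
E→F: 115.0 mi  (cumulative 1157.1 mi)
Total route length ≈ 1157 mi.

1157 mi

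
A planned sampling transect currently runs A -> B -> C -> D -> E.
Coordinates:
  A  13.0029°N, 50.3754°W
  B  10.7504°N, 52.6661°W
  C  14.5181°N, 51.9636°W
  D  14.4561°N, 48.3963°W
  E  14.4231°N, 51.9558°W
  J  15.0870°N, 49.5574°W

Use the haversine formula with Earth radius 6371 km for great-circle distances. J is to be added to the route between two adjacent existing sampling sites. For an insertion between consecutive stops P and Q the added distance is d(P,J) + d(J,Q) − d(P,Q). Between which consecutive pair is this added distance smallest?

Added distance for inserting J between each consecutive pair:
A–B: 482.8 km
B–C: 428.7 km
C–D: 25.4 km
D–E: 28.1 km
Smallest added distance is 25.4 km, inserting between C and D.

between C and D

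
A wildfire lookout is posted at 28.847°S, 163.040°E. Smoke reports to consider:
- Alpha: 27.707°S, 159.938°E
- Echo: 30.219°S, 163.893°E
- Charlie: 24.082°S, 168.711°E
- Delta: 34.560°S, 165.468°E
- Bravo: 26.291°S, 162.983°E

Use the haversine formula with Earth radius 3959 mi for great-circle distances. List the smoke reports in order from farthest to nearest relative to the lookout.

Charlie, Delta, Alpha, Bravo, Echo

Computing each great-circle distance from 28.847°S, 163.040°E:
Charlie 24.082°S, 168.711°E: 481.0 mi
Delta 34.560°S, 165.468°E: 419.7 mi
Alpha 27.707°S, 159.938°E: 204.5 mi
Bravo 26.291°S, 162.983°E: 176.6 mi
Echo 30.219°S, 163.893°E: 107.8 mi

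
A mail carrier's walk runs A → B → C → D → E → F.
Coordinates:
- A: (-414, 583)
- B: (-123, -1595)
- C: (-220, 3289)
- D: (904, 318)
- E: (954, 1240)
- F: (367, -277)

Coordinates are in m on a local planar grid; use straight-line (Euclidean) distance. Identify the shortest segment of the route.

D–E

Leg distances:
A→B: 2197.4 m
B→C: 4885.0 m
C→D: 3176.5 m
D→E: 923.4 m
E→F: 1626.6 m
The shortest leg is D–E at 923.4 m.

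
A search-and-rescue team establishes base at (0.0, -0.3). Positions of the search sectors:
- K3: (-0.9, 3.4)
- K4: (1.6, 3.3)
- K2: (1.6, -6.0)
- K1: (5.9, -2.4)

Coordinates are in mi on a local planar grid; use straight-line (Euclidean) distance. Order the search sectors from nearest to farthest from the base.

Distance from the base at (0.0, -0.3) to each:
K3 (-0.9, 3.4): 3.8 mi
K4 (1.6, 3.3): 3.9 mi
K2 (1.6, -6.0): 5.9 mi
K1 (5.9, -2.4): 6.3 mi

K3, K4, K2, K1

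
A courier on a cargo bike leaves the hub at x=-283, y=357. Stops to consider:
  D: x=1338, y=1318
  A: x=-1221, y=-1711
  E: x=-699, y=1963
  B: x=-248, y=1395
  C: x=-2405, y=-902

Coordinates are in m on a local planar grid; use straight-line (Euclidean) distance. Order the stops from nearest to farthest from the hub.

B, E, D, A, C

Distances from the hub:
B x=-248, y=1395: 1038.6 m
E x=-699, y=1963: 1659.0 m
D x=1338, y=1318: 1884.5 m
A x=-1221, y=-1711: 2270.8 m
C x=-2405, y=-902: 2467.4 m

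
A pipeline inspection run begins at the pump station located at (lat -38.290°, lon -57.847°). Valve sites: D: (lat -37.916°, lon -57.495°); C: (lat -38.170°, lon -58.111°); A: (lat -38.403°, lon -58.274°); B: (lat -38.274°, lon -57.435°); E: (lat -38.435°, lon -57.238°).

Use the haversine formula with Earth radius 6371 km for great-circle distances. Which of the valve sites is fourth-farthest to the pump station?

B

Distances from the pump station ((lat -38.290°, lon -57.847°)):
E: 55.5 km
D: 51.8 km
A: 39.3 km
B: 36.0 km
C: 26.6 km
The fourth-farthest is B at 36.0 km.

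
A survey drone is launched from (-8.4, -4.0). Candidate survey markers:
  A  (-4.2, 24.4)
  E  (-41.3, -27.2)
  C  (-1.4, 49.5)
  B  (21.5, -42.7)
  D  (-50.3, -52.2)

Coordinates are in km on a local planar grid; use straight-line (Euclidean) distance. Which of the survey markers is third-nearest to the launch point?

B

Distance to each, sorted:
A: 28.7 km
E: 40.3 km
B: 48.9 km
C: 54.0 km
D: 63.9 km
The third-nearest is B at 48.9 km.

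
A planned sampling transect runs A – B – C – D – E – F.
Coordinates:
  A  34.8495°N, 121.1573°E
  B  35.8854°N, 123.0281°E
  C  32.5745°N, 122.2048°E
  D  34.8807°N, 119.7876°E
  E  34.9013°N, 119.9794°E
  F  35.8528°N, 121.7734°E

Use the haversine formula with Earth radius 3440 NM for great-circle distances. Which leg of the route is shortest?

D–E

Leg distances:
A→B: 110.7 NM
B→C: 202.9 NM
C→D: 183.7 NM
D→E: 9.5 NM
E→F: 104.8 NM
The shortest leg is D–E at 9.5 NM.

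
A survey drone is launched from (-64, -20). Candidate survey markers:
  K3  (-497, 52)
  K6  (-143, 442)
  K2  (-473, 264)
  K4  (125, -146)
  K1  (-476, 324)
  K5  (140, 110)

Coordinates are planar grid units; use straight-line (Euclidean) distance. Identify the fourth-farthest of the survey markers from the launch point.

K3

Distance to each, sorted:
K1: 536.7
K2: 497.9
K6: 468.7
K3: 438.9
K5: 241.9
K4: 227.1
The fourth-farthest is K3 at 438.9.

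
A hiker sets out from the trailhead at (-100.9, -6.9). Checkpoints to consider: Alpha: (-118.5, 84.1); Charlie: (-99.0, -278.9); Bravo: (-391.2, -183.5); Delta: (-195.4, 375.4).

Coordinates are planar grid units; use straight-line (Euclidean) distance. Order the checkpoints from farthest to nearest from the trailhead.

Delta, Bravo, Charlie, Alpha

Distances from the trailhead:
Delta (-195.4, 375.4): 393.8
Bravo (-391.2, -183.5): 339.8
Charlie (-99.0, -278.9): 272.0
Alpha (-118.5, 84.1): 92.7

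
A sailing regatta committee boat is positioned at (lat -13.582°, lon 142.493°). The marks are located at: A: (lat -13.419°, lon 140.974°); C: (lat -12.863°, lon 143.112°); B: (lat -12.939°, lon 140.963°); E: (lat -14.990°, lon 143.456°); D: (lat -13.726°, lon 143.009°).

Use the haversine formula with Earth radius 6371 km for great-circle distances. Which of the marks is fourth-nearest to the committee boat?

B

Distance to each, sorted:
D: 58.0 km
C: 104.3 km
A: 165.2 km
B: 180.4 km
E: 187.8 km
The fourth-nearest is B at 180.4 km.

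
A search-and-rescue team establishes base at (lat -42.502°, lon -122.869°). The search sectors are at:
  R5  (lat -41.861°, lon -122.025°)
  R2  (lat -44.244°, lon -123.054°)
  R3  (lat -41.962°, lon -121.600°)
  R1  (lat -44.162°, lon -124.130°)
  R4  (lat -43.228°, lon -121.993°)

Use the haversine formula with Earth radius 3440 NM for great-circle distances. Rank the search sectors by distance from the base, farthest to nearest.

R1, R2, R3, R4, R5

Distance from the base at (lat -42.502°, lon -122.869°) to each:
R1 (lat -44.162°, lon -124.130°): 113.9 NM
R2 (lat -44.244°, lon -123.054°): 104.9 NM
R3 (lat -41.962°, lon -121.600°): 65.1 NM
R4 (lat -43.228°, lon -121.993°): 58.2 NM
R5 (lat -41.861°, lon -122.025°): 53.8 NM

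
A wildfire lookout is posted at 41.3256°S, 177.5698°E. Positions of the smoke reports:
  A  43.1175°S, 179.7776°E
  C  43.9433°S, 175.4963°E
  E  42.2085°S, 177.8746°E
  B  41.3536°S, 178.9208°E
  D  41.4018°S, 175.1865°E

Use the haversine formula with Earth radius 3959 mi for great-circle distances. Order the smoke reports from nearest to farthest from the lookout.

E, B, D, A, C

Computing each great-circle distance from 41.3256°S, 177.5698°E:
E 42.2085°S, 177.8746°E: 63.0 mi
B 41.3536°S, 178.9208°E: 70.1 mi
D 41.4018°S, 175.1865°E: 123.7 mi
A 43.1175°S, 179.7776°E: 167.6 mi
C 43.9433°S, 175.4963°E: 209.3 mi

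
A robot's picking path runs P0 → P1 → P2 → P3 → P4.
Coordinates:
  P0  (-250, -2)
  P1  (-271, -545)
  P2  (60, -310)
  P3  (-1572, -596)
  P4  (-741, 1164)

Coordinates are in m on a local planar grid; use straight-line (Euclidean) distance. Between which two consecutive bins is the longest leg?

Leg distances:
P0→P1: 543.4 m
P1→P2: 405.9 m
P2→P3: 1656.9 m
P3→P4: 1946.3 m
The longest leg is P3–P4 at 1946.3 m.

P3–P4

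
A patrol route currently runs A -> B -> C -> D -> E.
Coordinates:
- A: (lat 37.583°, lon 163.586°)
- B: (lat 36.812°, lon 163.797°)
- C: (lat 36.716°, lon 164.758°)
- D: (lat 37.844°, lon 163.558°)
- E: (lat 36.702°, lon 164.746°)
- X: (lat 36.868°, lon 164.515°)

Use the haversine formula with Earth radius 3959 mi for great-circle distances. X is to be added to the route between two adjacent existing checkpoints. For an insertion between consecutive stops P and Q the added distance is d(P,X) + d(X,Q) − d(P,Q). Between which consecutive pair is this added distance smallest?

Added distance for inserting X between each consecutive pair:
A–B: 56.5 mi
B–C: 3.3 mi
C–D: 0.5 mi
D–E: 0.2 mi
Smallest added distance is 0.2 mi, inserting between D and E.

between D and E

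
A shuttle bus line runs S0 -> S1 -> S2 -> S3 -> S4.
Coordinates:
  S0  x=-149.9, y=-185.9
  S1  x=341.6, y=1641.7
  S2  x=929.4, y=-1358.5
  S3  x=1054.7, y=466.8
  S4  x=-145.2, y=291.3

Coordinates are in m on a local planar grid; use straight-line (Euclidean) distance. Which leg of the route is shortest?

Leg distances:
S0→S1: 1892.5 m
S1→S2: 3057.2 m
S2→S3: 1829.6 m
S3→S4: 1212.7 m
The shortest leg is S3–S4 at 1212.7 m.

S3–S4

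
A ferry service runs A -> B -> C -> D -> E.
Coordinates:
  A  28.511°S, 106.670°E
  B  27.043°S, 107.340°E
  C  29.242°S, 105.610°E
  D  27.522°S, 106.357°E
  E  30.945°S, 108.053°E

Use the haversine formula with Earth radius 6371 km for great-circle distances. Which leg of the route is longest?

Leg distances:
A→B: 176.0 km
B→C: 297.6 km
C→D: 204.7 km
D→E: 414.7 km
The longest leg is D–E at 414.7 km.

D–E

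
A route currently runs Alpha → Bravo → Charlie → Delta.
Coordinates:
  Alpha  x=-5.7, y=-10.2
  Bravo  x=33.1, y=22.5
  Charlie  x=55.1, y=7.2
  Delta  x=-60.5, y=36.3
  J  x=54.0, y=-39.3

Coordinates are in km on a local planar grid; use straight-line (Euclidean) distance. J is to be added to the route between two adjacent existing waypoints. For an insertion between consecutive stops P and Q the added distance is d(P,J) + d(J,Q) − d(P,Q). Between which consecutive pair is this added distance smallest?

between Charlie and Delta

Added distance for inserting J between each consecutive pair:
Alpha–Bravo: 80.9 km
Bravo–Charlie: 85.0 km
Charlie–Delta: 64.5 km
Smallest added distance is 64.5 km, inserting between Charlie and Delta.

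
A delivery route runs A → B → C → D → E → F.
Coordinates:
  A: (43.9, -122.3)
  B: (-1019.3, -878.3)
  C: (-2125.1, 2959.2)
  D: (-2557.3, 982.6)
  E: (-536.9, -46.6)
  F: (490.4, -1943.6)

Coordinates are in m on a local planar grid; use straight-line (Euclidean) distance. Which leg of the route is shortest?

A–B

Leg distances:
A→B: 1304.6 m
B→C: 3993.6 m
C→D: 2023.3 m
D→E: 2267.4 m
E→F: 2157.3 m
The shortest leg is A–B at 1304.6 m.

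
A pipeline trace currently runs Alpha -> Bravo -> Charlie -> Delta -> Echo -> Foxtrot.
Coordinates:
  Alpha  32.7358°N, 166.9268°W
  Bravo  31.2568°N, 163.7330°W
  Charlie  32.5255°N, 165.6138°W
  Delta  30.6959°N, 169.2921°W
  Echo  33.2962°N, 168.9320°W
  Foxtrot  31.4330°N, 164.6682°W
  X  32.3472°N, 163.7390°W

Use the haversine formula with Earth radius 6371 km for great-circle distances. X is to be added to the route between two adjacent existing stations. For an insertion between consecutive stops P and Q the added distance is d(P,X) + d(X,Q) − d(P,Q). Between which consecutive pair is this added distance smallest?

between Bravo and Charlie

Added distance for inserting X between each consecutive pair:
Alpha–Bravo: 80.0 km
Bravo–Charlie: 71.5 km
Charlie–Delta: 331.1 km
Delta–Echo: 762.8 km
Echo–Foxtrot: 180.0 km
Smallest added distance is 71.5 km, inserting between Bravo and Charlie.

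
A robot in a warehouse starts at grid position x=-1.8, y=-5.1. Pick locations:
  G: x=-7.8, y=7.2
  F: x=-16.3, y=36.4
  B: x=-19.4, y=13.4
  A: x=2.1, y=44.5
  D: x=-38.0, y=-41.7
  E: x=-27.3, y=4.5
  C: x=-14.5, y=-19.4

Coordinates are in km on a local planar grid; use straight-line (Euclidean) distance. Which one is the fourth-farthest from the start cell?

Distance to each, sorted:
D: 51.5 km
A: 49.8 km
F: 44.0 km
E: 27.2 km
B: 25.5 km
C: 19.1 km
G: 13.7 km
The fourth-farthest is E at 27.2 km.

E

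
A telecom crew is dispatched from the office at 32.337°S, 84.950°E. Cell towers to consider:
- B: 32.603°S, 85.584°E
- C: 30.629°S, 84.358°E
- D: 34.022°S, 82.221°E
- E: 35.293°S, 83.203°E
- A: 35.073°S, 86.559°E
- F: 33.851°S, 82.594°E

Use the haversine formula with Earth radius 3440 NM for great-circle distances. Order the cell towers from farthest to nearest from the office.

E, A, D, F, C, B

Computing each great-circle distance from 32.337°S, 84.950°E:
E 35.293°S, 83.203°E: 197.7 NM
A 35.073°S, 86.559°E: 182.9 NM
D 34.022°S, 82.221°E: 170.4 NM
F 33.851°S, 82.594°E: 149.3 NM
C 30.629°S, 84.358°E: 106.9 NM
B 32.603°S, 85.584°E: 35.9 NM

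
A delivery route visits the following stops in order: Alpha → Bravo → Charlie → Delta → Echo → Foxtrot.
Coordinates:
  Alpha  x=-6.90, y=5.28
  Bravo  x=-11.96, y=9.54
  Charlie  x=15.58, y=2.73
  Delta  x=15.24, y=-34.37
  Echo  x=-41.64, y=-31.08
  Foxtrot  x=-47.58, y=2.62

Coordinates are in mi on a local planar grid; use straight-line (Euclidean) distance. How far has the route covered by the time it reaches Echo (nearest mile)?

Leg distances:
Alpha→Bravo: 6.6 mi  (cumulative 6.6 mi)
Bravo→Charlie: 28.4 mi  (cumulative 35.0 mi)
Charlie→Delta: 37.1 mi  (cumulative 72.1 mi)
Delta→Echo: 57.0 mi  (cumulative 129.1 mi)
Cumulative distance at Echo ≈ 129 mi.

129 mi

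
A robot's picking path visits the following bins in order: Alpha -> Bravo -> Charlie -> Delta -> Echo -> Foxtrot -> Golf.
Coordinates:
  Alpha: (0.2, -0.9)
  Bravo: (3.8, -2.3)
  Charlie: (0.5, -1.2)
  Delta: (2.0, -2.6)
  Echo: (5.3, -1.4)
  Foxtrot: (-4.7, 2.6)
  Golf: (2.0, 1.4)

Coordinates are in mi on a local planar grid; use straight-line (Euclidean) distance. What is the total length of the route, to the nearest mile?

Leg distances:
Alpha→Bravo: 3.9 mi  (cumulative 3.9 mi)
Bravo→Charlie: 3.5 mi  (cumulative 7.3 mi)
Charlie→Delta: 2.1 mi  (cumulative 9.4 mi)
Delta→Echo: 3.5 mi  (cumulative 12.9 mi)
Echo→Foxtrot: 10.8 mi  (cumulative 23.7 mi)
Foxtrot→Golf: 6.8 mi  (cumulative 30.5 mi)
Total route length ≈ 30 mi.

30 mi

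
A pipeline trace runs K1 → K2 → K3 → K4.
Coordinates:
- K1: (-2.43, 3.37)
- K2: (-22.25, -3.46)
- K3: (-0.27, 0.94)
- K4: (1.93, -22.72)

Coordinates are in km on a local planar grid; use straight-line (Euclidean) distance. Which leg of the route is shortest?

K1–K2

Leg distances:
K1→K2: 21.0 km
K2→K3: 22.4 km
K3→K4: 23.8 km
The shortest leg is K1–K2 at 21.0 km.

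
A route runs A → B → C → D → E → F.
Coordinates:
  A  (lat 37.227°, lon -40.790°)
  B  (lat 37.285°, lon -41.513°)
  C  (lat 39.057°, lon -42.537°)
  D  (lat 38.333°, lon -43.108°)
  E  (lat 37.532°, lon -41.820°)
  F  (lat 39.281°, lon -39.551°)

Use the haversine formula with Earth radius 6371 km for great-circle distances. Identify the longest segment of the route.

E–F

Leg distances:
A→B: 64.3 km
B→C: 216.4 km
C→D: 94.5 km
D→E: 143.8 km
E→F: 277.3 km
The longest leg is E–F at 277.3 km.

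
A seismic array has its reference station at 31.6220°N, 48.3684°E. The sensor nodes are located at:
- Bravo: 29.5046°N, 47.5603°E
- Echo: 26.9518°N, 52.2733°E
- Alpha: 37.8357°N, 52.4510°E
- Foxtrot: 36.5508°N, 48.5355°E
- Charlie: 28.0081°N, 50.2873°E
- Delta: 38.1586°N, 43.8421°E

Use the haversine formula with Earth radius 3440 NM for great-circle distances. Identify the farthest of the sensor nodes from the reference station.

Distance to each, sorted:
Delta: 451.2 NM
Alpha: 423.9 NM
Echo: 347.0 NM
Foxtrot: 296.0 NM
Charlie: 238.9 NM
Bravo: 133.8 NM
The farthest is Delta at 451.2 NM.

Delta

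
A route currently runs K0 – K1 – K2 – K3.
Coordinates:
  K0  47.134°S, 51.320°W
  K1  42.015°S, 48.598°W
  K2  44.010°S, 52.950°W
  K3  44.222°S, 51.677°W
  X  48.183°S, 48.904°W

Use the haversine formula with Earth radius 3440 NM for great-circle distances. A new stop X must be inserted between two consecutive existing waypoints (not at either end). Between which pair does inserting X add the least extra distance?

Added distance for inserting X between each consecutive pair:
K0–K1: 158.2 NM
K1–K2: 446.9 NM
K2–K3: 509.7 NM
Smallest added distance is 158.2 NM, inserting between K0 and K1.

between K0 and K1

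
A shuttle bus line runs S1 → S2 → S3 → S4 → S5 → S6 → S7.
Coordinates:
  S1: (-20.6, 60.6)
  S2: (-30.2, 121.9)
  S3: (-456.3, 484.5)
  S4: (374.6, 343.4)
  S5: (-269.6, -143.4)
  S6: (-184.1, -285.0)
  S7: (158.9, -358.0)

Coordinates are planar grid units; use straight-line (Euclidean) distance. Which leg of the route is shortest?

Leg distances:
S1→S2: 62.0
S2→S3: 559.5
S3→S4: 842.8
S4→S5: 807.4
S5→S6: 165.4
S6→S7: 350.7
The shortest leg is S1–S2 at 62.0.

S1–S2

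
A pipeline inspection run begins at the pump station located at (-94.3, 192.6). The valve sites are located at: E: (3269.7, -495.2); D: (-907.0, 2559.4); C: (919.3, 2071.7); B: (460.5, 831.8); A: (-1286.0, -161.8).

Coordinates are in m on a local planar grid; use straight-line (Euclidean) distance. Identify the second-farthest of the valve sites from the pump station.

Distance to each, sorted:
E: 3433.6 m
D: 2502.4 m
C: 2135.0 m
A: 1243.3 m
B: 846.4 m
The second-farthest is D at 2502.4 m.

D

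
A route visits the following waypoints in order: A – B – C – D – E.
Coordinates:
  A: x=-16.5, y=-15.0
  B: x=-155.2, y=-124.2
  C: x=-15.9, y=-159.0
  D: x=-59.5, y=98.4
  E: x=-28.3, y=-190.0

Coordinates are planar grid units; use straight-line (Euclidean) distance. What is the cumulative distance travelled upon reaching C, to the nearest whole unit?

320

Leg distances:
A→B: 176.5  (cumulative 176.5)
B→C: 143.6  (cumulative 320.1)
Cumulative distance at C ≈ 320.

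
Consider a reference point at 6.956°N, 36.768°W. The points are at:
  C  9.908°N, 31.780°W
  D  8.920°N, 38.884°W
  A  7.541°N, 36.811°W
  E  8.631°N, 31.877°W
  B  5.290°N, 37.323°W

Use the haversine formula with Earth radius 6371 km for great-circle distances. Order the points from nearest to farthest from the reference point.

Distances from the reference point:
A 7.541°N, 36.811°W: 65.2 km
B 5.290°N, 37.323°W: 195.1 km
D 8.920°N, 38.884°W: 319.4 km
E 8.631°N, 31.877°W: 570.1 km
C 9.908°N, 31.780°W: 639.3 km

A, B, D, E, C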